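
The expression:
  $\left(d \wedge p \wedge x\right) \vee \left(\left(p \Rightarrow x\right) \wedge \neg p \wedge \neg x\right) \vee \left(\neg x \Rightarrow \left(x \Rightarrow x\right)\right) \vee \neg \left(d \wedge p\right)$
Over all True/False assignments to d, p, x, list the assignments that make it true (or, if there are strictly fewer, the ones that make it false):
is always true.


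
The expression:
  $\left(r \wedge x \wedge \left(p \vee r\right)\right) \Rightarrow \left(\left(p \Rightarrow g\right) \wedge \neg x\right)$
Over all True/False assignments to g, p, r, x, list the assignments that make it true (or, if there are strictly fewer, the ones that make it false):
is false only for:
  g=False, p=False, r=True, x=True;
  g=False, p=True, r=True, x=True;
  g=True, p=False, r=True, x=True;
  g=True, p=True, r=True, x=True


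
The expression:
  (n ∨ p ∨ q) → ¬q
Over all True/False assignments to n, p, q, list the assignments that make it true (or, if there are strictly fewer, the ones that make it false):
is true only for:
  n=False, p=False, q=False;
  n=False, p=True, q=False;
  n=True, p=False, q=False;
  n=True, p=True, q=False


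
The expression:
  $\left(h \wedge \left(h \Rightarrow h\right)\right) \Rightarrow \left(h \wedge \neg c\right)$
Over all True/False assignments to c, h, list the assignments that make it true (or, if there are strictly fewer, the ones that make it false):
is false only for:
  c=True, h=True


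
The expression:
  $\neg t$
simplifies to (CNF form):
$\neg t$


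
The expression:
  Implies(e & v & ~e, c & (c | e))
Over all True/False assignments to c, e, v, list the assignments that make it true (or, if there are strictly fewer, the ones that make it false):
is always true.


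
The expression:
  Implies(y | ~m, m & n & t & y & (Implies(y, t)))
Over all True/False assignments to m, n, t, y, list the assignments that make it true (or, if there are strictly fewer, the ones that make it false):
is true only for:
  m=True, n=False, t=False, y=False;
  m=True, n=False, t=True, y=False;
  m=True, n=True, t=False, y=False;
  m=True, n=True, t=True, y=False;
  m=True, n=True, t=True, y=True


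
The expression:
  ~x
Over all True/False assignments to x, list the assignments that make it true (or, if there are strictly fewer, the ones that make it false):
is true only for:
  x=False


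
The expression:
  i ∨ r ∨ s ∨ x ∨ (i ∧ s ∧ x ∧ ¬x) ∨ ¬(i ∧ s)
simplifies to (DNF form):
True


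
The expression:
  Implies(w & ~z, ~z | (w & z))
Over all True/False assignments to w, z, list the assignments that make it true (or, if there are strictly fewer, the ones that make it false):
is always true.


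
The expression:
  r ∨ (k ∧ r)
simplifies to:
r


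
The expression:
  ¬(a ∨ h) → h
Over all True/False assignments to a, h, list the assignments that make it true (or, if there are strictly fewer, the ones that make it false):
is false only for:
  a=False, h=False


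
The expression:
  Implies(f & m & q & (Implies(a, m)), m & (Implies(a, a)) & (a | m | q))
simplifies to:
True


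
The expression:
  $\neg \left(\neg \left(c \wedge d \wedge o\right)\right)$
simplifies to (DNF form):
$c \wedge d \wedge o$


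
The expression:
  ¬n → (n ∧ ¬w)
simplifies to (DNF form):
n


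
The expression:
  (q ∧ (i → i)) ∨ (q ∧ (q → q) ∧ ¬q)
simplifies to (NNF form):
q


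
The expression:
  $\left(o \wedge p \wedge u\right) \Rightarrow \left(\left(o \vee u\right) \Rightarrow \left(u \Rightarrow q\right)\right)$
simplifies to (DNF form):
$q \vee \neg o \vee \neg p \vee \neg u$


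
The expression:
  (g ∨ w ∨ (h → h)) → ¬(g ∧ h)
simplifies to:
¬g ∨ ¬h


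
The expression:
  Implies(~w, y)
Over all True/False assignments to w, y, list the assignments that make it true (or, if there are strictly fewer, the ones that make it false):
is false only for:
  w=False, y=False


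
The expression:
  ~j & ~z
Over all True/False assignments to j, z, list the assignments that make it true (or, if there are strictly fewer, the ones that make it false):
is true only for:
  j=False, z=False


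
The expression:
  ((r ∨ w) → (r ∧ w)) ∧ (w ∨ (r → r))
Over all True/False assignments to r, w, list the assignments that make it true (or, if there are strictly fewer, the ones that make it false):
is true only for:
  r=False, w=False;
  r=True, w=True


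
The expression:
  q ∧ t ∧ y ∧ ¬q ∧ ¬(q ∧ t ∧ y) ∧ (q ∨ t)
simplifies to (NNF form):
False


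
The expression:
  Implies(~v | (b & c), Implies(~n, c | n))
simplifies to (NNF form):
c | n | v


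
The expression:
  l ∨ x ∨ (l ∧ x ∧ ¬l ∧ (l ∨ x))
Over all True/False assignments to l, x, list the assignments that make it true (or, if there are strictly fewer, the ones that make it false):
is false only for:
  l=False, x=False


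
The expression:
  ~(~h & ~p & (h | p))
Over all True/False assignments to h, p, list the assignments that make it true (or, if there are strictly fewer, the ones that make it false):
is always true.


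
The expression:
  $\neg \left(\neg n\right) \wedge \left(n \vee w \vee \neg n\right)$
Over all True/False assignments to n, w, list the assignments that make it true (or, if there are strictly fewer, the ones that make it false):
is true only for:
  n=True, w=False;
  n=True, w=True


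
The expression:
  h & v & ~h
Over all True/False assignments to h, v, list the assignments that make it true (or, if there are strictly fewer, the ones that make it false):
is never true.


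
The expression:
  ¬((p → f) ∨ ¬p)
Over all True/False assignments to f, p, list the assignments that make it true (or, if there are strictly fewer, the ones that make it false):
is true only for:
  f=False, p=True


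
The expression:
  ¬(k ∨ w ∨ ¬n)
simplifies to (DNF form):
n ∧ ¬k ∧ ¬w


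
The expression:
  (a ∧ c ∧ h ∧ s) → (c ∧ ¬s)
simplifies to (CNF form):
¬a ∨ ¬c ∨ ¬h ∨ ¬s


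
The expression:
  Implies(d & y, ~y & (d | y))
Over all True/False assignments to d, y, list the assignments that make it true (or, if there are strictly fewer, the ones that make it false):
is false only for:
  d=True, y=True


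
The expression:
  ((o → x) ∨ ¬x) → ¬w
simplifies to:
¬w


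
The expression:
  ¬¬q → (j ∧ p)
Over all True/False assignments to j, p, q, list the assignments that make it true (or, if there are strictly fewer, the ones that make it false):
is false only for:
  j=False, p=False, q=True;
  j=False, p=True, q=True;
  j=True, p=False, q=True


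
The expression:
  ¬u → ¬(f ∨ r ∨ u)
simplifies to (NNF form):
u ∨ (¬f ∧ ¬r)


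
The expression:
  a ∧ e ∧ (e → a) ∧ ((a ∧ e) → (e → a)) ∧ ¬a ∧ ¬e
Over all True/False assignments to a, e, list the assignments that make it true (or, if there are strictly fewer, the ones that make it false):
is never true.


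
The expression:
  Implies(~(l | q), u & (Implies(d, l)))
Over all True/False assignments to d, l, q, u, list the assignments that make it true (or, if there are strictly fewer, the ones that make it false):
is false only for:
  d=False, l=False, q=False, u=False;
  d=True, l=False, q=False, u=False;
  d=True, l=False, q=False, u=True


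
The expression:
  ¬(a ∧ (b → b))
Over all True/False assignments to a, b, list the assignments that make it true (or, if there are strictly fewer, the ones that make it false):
is true only for:
  a=False, b=False;
  a=False, b=True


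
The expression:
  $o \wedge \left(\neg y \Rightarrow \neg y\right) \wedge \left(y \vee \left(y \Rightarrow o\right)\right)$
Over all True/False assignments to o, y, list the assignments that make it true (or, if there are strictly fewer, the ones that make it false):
is true only for:
  o=True, y=False;
  o=True, y=True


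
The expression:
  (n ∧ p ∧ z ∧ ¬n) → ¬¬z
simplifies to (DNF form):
True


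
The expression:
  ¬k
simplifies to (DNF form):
¬k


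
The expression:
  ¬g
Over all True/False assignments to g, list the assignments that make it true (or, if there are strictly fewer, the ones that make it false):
is true only for:
  g=False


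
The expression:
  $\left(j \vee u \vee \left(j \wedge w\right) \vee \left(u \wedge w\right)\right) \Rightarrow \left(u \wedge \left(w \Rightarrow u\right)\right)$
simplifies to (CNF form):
$u \vee \neg j$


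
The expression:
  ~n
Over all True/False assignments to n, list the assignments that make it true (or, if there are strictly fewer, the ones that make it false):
is true only for:
  n=False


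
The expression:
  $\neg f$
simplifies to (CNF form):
$\neg f$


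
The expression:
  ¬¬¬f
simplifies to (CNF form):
¬f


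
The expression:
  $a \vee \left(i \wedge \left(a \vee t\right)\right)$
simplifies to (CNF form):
$\left(a \vee i\right) \wedge \left(a \vee t\right)$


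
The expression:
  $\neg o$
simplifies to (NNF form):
$\neg o$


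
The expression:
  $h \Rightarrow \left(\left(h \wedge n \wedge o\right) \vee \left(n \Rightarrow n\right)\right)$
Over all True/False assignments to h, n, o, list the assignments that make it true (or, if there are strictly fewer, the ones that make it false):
is always true.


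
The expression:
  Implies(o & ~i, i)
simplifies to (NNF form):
i | ~o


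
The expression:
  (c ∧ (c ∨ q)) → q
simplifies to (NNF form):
q ∨ ¬c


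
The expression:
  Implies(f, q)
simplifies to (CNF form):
q | ~f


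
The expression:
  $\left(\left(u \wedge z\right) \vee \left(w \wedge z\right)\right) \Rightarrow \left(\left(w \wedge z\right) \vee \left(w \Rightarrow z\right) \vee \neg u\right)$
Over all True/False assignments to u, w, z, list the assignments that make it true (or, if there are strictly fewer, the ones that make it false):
is always true.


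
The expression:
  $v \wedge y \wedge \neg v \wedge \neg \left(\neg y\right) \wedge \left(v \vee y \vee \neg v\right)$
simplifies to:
$\text{False}$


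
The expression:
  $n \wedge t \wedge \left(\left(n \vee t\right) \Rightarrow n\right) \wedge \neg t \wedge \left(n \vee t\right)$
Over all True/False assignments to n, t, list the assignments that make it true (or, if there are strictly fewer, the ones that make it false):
is never true.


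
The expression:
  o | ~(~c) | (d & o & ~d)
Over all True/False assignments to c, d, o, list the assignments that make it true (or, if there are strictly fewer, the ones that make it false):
is false only for:
  c=False, d=False, o=False;
  c=False, d=True, o=False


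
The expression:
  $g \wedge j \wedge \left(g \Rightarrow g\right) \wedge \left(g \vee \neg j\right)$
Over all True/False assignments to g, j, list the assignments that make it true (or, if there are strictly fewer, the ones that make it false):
is true only for:
  g=True, j=True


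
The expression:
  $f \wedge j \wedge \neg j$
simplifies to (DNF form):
$\text{False}$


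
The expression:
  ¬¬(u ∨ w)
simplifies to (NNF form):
u ∨ w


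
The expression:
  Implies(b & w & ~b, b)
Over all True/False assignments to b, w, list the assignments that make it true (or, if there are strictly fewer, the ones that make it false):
is always true.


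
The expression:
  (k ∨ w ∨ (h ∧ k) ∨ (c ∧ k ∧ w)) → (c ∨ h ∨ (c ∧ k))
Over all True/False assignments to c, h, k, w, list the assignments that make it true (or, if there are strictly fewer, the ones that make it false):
is false only for:
  c=False, h=False, k=False, w=True;
  c=False, h=False, k=True, w=False;
  c=False, h=False, k=True, w=True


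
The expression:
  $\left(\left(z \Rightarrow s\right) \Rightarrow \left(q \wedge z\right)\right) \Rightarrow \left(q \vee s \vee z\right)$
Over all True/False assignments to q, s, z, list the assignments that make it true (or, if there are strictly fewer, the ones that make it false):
is always true.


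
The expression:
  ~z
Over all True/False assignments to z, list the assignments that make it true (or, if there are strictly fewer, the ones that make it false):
is true only for:
  z=False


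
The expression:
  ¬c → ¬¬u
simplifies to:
c ∨ u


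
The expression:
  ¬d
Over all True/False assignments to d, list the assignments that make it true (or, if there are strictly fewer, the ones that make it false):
is true only for:
  d=False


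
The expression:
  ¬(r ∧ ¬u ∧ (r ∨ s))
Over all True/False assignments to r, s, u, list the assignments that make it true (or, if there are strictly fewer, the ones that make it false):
is false only for:
  r=True, s=False, u=False;
  r=True, s=True, u=False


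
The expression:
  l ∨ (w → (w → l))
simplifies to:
l ∨ ¬w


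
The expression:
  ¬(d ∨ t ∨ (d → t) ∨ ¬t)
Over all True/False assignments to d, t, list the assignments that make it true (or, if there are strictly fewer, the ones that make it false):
is never true.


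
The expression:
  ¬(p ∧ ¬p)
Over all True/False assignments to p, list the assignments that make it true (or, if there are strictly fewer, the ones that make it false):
is always true.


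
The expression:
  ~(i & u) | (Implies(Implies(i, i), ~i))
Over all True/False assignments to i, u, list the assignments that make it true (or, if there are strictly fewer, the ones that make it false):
is false only for:
  i=True, u=True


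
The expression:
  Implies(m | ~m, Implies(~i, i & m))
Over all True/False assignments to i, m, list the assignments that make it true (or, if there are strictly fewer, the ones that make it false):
is true only for:
  i=True, m=False;
  i=True, m=True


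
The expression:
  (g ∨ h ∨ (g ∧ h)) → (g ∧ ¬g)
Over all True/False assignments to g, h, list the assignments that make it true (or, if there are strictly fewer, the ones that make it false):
is true only for:
  g=False, h=False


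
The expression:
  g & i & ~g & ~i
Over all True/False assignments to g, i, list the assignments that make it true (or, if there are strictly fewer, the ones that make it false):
is never true.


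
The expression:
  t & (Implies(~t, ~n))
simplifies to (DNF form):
t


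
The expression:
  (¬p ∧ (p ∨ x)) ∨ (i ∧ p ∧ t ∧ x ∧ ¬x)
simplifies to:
x ∧ ¬p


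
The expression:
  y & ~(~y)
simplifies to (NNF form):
y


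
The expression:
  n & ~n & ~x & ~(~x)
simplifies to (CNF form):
False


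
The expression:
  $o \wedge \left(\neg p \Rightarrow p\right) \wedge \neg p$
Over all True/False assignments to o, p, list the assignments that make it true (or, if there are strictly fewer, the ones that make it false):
is never true.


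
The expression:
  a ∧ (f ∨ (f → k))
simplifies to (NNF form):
a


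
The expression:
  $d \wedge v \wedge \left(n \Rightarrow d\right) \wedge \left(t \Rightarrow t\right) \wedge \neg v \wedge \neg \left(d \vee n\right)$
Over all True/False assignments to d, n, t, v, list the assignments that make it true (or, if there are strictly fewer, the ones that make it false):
is never true.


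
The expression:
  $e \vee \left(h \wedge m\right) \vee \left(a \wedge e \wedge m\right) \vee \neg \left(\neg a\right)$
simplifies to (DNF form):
$a \vee e \vee \left(h \wedge m\right)$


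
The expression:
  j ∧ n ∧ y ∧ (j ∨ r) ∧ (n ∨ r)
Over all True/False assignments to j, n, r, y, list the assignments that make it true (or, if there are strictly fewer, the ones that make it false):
is true only for:
  j=True, n=True, r=False, y=True;
  j=True, n=True, r=True, y=True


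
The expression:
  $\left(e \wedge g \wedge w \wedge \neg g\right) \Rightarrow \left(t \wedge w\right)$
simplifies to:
$\text{True}$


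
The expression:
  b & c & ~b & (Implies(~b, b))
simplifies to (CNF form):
False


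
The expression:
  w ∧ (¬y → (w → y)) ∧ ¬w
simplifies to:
False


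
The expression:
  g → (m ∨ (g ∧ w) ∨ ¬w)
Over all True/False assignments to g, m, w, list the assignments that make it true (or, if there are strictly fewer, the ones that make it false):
is always true.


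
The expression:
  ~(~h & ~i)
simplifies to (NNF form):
h | i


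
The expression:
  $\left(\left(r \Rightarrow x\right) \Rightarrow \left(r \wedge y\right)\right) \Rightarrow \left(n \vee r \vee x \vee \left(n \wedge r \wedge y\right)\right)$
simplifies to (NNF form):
$\text{True}$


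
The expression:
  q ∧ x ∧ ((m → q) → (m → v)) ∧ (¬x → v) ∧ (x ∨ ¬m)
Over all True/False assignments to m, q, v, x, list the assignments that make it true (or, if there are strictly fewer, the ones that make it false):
is true only for:
  m=False, q=True, v=False, x=True;
  m=False, q=True, v=True, x=True;
  m=True, q=True, v=True, x=True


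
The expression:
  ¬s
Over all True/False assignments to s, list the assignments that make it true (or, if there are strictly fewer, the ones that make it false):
is true only for:
  s=False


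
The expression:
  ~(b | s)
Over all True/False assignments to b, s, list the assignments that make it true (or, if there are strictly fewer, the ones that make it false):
is true only for:
  b=False, s=False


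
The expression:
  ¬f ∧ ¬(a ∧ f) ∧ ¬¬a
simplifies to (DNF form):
a ∧ ¬f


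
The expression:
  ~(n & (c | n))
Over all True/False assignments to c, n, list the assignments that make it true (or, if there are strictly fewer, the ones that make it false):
is true only for:
  c=False, n=False;
  c=True, n=False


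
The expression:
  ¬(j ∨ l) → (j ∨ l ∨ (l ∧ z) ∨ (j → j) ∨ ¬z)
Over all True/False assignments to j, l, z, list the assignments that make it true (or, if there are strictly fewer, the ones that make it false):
is always true.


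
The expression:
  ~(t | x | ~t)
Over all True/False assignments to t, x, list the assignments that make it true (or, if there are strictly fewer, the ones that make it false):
is never true.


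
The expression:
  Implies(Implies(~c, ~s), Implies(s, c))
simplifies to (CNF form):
True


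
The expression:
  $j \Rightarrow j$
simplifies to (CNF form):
$\text{True}$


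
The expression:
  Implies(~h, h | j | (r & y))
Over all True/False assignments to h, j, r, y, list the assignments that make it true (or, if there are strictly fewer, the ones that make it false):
is false only for:
  h=False, j=False, r=False, y=False;
  h=False, j=False, r=False, y=True;
  h=False, j=False, r=True, y=False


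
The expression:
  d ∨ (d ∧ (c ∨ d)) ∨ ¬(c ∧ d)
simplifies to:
True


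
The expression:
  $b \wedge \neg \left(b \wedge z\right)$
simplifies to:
$b \wedge \neg z$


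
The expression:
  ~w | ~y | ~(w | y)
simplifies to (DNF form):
~w | ~y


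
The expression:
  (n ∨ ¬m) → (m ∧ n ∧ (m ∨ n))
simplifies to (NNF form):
m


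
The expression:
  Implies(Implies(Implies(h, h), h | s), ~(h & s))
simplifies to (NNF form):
~h | ~s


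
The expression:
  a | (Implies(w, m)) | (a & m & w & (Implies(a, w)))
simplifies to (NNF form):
a | m | ~w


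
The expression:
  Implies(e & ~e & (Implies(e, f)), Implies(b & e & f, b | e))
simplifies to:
True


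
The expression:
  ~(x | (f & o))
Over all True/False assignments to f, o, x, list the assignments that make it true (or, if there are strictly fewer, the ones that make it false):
is true only for:
  f=False, o=False, x=False;
  f=False, o=True, x=False;
  f=True, o=False, x=False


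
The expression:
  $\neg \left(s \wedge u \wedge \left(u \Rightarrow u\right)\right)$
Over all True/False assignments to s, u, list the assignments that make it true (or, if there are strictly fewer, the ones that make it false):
is false only for:
  s=True, u=True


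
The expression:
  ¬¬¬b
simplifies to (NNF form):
¬b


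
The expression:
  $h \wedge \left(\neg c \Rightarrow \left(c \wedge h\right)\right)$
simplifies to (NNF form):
$c \wedge h$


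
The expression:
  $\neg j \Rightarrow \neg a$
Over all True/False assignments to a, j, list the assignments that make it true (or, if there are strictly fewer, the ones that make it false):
is false only for:
  a=True, j=False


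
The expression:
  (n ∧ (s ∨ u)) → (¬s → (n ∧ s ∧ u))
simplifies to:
s ∨ ¬n ∨ ¬u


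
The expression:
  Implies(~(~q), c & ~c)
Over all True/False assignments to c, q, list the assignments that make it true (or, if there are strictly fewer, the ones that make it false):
is true only for:
  c=False, q=False;
  c=True, q=False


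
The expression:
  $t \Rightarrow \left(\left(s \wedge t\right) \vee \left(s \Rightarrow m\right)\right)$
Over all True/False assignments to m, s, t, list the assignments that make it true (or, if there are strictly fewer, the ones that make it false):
is always true.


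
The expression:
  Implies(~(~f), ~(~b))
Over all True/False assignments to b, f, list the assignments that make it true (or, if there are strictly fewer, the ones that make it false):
is false only for:
  b=False, f=True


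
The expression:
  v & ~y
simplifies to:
v & ~y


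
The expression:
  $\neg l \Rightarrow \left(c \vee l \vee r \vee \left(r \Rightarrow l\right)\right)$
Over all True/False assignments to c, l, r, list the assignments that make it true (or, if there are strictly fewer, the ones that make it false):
is always true.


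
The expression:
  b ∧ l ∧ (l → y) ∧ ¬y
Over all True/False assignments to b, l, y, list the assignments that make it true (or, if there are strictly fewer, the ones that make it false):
is never true.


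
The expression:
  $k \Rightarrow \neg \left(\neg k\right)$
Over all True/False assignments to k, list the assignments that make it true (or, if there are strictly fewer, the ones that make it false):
is always true.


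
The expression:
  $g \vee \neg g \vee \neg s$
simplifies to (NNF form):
$\text{True}$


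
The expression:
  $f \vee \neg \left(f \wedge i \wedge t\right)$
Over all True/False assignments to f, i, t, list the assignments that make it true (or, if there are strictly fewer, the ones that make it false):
is always true.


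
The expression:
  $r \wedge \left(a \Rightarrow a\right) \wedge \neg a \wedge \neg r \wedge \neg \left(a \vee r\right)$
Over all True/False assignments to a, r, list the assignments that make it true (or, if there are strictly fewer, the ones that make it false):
is never true.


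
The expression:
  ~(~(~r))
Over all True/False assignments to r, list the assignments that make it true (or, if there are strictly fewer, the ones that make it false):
is true only for:
  r=False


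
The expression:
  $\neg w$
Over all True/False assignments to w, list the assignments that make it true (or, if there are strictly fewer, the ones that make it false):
is true only for:
  w=False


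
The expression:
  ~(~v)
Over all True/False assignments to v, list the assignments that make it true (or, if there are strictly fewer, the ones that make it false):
is true only for:
  v=True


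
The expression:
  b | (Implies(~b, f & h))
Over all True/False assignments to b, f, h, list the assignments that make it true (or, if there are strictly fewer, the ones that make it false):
is false only for:
  b=False, f=False, h=False;
  b=False, f=False, h=True;
  b=False, f=True, h=False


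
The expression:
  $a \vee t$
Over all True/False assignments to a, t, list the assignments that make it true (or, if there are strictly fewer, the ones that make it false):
is false only for:
  a=False, t=False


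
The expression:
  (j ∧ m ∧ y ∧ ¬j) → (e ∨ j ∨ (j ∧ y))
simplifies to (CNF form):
True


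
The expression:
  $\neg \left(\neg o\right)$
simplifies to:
$o$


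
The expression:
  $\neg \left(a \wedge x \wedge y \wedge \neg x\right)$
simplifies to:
$\text{True}$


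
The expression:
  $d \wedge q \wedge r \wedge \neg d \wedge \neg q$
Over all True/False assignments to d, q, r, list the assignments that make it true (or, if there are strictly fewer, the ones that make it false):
is never true.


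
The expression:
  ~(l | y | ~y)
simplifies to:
False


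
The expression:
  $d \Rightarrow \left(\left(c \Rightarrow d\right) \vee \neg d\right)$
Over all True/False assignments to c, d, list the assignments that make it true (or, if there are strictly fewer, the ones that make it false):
is always true.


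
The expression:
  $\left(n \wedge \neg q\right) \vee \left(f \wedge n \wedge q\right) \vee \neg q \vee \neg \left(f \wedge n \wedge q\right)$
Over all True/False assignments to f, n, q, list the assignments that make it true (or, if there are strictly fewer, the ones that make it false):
is always true.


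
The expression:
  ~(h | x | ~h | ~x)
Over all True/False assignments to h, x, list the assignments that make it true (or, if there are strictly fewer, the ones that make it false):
is never true.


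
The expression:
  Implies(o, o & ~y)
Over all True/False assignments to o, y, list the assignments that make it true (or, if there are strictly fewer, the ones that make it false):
is false only for:
  o=True, y=True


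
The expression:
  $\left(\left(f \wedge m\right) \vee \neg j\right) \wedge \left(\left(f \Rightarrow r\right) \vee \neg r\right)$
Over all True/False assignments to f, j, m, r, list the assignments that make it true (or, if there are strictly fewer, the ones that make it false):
is false only for:
  f=False, j=True, m=False, r=False;
  f=False, j=True, m=False, r=True;
  f=False, j=True, m=True, r=False;
  f=False, j=True, m=True, r=True;
  f=True, j=True, m=False, r=False;
  f=True, j=True, m=False, r=True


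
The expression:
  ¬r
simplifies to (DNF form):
¬r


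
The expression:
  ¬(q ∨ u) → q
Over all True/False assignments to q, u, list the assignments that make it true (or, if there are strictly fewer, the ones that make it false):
is false only for:
  q=False, u=False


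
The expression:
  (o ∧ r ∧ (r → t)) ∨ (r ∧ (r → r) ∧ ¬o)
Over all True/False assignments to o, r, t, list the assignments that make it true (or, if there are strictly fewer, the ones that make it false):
is true only for:
  o=False, r=True, t=False;
  o=False, r=True, t=True;
  o=True, r=True, t=True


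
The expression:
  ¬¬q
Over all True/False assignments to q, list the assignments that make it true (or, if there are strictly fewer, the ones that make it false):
is true only for:
  q=True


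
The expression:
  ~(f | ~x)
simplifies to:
x & ~f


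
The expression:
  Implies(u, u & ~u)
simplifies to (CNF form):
~u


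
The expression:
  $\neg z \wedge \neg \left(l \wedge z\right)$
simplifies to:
$\neg z$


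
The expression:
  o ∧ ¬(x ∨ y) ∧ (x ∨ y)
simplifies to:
False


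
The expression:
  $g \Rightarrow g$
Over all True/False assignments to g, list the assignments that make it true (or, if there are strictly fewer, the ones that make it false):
is always true.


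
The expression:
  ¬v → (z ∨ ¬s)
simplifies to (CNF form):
v ∨ z ∨ ¬s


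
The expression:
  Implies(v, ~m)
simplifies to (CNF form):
~m | ~v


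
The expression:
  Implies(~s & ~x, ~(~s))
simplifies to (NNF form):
s | x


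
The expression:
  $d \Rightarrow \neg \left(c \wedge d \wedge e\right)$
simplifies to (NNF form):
$\neg c \vee \neg d \vee \neg e$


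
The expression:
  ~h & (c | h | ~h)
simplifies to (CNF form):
~h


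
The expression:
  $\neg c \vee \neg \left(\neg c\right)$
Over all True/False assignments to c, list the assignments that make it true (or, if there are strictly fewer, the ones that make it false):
is always true.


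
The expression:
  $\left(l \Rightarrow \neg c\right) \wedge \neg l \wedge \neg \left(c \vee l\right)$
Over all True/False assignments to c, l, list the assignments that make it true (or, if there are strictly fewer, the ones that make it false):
is true only for:
  c=False, l=False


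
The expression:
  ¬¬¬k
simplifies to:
¬k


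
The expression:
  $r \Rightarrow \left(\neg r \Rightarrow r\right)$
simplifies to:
$\text{True}$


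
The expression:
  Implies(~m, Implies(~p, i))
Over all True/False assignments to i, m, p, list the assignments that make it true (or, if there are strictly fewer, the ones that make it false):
is false only for:
  i=False, m=False, p=False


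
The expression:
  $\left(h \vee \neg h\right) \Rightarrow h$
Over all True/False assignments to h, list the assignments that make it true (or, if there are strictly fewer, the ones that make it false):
is true only for:
  h=True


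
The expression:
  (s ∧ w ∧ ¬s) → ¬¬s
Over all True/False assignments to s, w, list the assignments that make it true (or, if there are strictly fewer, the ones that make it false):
is always true.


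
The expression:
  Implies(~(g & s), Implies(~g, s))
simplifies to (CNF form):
g | s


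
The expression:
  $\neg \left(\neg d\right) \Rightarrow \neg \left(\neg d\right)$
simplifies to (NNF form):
$\text{True}$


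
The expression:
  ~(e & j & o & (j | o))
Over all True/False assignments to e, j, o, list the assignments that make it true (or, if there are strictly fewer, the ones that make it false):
is false only for:
  e=True, j=True, o=True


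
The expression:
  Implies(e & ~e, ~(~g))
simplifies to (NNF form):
True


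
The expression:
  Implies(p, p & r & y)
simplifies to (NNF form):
~p | (r & y)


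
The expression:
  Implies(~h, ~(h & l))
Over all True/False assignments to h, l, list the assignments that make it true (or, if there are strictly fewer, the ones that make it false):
is always true.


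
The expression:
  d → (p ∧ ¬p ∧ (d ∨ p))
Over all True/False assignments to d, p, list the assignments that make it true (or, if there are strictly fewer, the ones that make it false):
is true only for:
  d=False, p=False;
  d=False, p=True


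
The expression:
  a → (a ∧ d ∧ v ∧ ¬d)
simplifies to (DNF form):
¬a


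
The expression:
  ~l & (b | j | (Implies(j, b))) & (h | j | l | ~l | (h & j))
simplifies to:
~l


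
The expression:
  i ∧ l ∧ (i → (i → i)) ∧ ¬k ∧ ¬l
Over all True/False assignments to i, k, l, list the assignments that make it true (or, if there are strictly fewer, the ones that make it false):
is never true.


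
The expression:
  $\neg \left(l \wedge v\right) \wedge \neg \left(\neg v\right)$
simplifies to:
$v \wedge \neg l$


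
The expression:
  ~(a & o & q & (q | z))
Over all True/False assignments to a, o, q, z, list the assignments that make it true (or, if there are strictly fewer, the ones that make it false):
is false only for:
  a=True, o=True, q=True, z=False;
  a=True, o=True, q=True, z=True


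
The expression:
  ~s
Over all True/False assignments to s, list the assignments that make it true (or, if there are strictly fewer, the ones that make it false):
is true only for:
  s=False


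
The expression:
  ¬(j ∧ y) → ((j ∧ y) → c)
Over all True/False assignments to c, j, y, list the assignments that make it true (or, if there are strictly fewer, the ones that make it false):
is always true.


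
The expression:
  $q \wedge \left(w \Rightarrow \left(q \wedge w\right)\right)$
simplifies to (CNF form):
$q$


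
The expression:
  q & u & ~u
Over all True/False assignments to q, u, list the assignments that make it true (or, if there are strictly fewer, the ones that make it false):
is never true.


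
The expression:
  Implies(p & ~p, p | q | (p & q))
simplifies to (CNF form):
True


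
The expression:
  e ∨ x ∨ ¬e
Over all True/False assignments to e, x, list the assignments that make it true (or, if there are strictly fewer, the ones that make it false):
is always true.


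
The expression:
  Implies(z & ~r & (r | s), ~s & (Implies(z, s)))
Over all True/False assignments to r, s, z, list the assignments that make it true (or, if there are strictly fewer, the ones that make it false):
is false only for:
  r=False, s=True, z=True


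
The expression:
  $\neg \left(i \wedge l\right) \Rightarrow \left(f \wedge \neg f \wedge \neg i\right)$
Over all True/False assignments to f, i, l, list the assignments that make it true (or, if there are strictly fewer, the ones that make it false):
is true only for:
  f=False, i=True, l=True;
  f=True, i=True, l=True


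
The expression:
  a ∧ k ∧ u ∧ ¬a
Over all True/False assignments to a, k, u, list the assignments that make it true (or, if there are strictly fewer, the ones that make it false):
is never true.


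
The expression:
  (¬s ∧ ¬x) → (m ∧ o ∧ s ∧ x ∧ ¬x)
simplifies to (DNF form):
s ∨ x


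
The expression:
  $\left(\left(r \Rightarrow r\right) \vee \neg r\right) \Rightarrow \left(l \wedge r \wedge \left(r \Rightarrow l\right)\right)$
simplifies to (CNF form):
$l \wedge r$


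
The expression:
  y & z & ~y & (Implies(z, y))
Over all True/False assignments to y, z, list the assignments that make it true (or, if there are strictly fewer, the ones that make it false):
is never true.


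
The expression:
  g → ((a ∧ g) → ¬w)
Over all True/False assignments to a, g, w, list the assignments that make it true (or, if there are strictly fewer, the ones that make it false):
is false only for:
  a=True, g=True, w=True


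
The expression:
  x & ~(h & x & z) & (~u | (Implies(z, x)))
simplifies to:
x & (~h | ~z)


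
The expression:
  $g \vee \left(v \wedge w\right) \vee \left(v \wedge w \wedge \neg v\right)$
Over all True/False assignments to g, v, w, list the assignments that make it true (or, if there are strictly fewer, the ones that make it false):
is false only for:
  g=False, v=False, w=False;
  g=False, v=False, w=True;
  g=False, v=True, w=False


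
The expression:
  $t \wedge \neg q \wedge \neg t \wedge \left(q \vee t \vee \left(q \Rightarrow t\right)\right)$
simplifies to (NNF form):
$\text{False}$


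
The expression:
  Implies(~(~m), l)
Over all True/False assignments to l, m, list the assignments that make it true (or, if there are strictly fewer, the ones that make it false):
is false only for:
  l=False, m=True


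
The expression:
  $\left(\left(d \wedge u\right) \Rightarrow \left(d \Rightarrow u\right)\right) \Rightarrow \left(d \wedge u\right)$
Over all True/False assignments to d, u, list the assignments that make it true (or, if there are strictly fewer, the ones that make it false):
is true only for:
  d=True, u=True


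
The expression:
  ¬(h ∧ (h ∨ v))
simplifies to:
¬h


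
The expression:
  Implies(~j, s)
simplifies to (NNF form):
j | s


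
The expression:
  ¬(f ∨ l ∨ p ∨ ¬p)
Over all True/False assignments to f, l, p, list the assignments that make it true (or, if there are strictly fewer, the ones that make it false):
is never true.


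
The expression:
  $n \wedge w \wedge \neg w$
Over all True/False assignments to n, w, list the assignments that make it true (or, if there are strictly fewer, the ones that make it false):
is never true.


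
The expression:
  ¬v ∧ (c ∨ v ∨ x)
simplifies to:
¬v ∧ (c ∨ x)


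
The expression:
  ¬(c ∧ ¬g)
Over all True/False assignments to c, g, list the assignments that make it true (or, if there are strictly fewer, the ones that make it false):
is false only for:
  c=True, g=False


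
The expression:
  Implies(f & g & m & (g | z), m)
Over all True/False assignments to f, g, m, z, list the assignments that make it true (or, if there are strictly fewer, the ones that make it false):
is always true.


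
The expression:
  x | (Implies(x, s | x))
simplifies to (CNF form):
True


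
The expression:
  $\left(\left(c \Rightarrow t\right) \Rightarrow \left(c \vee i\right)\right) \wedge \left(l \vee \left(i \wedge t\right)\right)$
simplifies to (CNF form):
$\left(c \vee i\right) \wedge \left(i \vee l\right) \wedge \left(l \vee t\right)$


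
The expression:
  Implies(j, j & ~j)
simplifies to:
~j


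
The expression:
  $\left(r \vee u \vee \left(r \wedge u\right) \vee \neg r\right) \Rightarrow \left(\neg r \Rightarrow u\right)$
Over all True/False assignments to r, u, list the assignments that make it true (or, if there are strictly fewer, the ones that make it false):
is false only for:
  r=False, u=False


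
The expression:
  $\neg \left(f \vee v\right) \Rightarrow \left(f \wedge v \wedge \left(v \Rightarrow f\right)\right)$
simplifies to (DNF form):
$f \vee v$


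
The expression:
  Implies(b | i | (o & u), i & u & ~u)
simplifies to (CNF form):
~b & ~i & (~o | ~u)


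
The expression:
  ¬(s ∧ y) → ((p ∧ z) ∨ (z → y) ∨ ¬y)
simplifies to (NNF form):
True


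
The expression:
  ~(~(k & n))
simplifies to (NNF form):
k & n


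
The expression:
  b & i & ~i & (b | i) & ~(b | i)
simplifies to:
False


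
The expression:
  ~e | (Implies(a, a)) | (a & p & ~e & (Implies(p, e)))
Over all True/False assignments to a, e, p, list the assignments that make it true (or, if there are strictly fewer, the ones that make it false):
is always true.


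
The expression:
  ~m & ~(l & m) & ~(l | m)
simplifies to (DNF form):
~l & ~m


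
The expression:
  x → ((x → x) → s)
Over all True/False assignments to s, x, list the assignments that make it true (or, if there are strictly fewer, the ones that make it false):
is false only for:
  s=False, x=True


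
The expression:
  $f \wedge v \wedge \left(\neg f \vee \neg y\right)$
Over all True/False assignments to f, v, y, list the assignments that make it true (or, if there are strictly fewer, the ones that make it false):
is true only for:
  f=True, v=True, y=False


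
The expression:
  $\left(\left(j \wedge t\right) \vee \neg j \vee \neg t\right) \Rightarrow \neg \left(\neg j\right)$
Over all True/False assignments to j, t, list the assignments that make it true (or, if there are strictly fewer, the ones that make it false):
is true only for:
  j=True, t=False;
  j=True, t=True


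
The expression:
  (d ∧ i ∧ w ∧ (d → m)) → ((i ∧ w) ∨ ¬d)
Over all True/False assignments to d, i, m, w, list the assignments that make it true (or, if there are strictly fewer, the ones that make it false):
is always true.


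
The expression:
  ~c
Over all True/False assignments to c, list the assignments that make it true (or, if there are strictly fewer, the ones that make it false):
is true only for:
  c=False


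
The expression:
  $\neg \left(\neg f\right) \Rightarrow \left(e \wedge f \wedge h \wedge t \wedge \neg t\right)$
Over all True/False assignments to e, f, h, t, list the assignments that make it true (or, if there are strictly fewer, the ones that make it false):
is true only for:
  e=False, f=False, h=False, t=False;
  e=False, f=False, h=False, t=True;
  e=False, f=False, h=True, t=False;
  e=False, f=False, h=True, t=True;
  e=True, f=False, h=False, t=False;
  e=True, f=False, h=False, t=True;
  e=True, f=False, h=True, t=False;
  e=True, f=False, h=True, t=True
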